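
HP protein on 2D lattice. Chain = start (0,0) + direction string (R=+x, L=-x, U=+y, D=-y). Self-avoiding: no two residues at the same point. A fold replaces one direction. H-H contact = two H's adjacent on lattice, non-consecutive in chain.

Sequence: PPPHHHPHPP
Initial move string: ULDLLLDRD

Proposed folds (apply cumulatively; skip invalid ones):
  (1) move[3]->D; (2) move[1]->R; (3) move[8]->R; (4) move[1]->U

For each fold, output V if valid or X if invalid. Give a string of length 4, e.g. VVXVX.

Initial: ULDLLLDRD -> [(0, 0), (0, 1), (-1, 1), (-1, 0), (-2, 0), (-3, 0), (-4, 0), (-4, -1), (-3, -1), (-3, -2)]
Fold 1: move[3]->D => ULDDLLDRD VALID
Fold 2: move[1]->R => URDDLLDRD VALID
Fold 3: move[8]->R => URDDLLDRR VALID
Fold 4: move[1]->U => UUDDLLDRR INVALID (collision), skipped

Answer: VVVX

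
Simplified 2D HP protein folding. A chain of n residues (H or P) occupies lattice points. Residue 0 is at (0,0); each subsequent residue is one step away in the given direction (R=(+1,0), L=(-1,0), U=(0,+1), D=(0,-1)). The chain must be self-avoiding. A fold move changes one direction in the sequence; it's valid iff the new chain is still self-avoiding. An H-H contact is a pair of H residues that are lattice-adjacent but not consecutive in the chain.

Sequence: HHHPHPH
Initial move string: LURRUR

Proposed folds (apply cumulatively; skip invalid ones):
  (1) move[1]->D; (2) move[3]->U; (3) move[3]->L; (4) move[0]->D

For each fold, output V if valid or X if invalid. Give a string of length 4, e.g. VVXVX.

Initial: LURRUR -> [(0, 0), (-1, 0), (-1, 1), (0, 1), (1, 1), (1, 2), (2, 2)]
Fold 1: move[1]->D => LDRRUR VALID
Fold 2: move[3]->U => LDRUUR INVALID (collision), skipped
Fold 3: move[3]->L => LDRLUR INVALID (collision), skipped
Fold 4: move[0]->D => DDRRUR VALID

Answer: VXXV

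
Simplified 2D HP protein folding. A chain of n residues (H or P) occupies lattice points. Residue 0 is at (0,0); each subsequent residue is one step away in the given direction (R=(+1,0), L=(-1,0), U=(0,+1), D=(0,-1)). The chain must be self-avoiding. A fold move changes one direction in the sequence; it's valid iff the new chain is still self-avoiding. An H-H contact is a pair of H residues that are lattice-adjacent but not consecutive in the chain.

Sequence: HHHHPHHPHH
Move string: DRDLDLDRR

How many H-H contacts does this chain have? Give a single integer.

Positions: [(0, 0), (0, -1), (1, -1), (1, -2), (0, -2), (0, -3), (-1, -3), (-1, -4), (0, -4), (1, -4)]
H-H contact: residue 5 @(0,-3) - residue 8 @(0, -4)

Answer: 1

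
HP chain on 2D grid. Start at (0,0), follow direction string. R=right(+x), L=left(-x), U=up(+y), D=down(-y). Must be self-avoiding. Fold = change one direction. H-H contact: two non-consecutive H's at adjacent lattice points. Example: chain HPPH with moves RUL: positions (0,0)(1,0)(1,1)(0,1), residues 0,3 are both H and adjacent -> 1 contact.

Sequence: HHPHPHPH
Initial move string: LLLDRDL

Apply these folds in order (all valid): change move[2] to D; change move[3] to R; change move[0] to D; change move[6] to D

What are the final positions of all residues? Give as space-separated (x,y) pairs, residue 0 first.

Initial moves: LLLDRDL
Fold: move[2]->D => LLDDRDL (positions: [(0, 0), (-1, 0), (-2, 0), (-2, -1), (-2, -2), (-1, -2), (-1, -3), (-2, -3)])
Fold: move[3]->R => LLDRRDL (positions: [(0, 0), (-1, 0), (-2, 0), (-2, -1), (-1, -1), (0, -1), (0, -2), (-1, -2)])
Fold: move[0]->D => DLDRRDL (positions: [(0, 0), (0, -1), (-1, -1), (-1, -2), (0, -2), (1, -2), (1, -3), (0, -3)])
Fold: move[6]->D => DLDRRDD (positions: [(0, 0), (0, -1), (-1, -1), (-1, -2), (0, -2), (1, -2), (1, -3), (1, -4)])

Answer: (0,0) (0,-1) (-1,-1) (-1,-2) (0,-2) (1,-2) (1,-3) (1,-4)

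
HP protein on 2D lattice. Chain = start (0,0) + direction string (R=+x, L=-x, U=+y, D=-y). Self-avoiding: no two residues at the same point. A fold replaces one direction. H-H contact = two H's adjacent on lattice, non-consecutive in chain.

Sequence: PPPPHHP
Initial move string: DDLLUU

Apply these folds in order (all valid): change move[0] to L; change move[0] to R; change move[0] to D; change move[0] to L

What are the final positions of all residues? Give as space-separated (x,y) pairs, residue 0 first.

Initial moves: DDLLUU
Fold: move[0]->L => LDLLUU (positions: [(0, 0), (-1, 0), (-1, -1), (-2, -1), (-3, -1), (-3, 0), (-3, 1)])
Fold: move[0]->R => RDLLUU (positions: [(0, 0), (1, 0), (1, -1), (0, -1), (-1, -1), (-1, 0), (-1, 1)])
Fold: move[0]->D => DDLLUU (positions: [(0, 0), (0, -1), (0, -2), (-1, -2), (-2, -2), (-2, -1), (-2, 0)])
Fold: move[0]->L => LDLLUU (positions: [(0, 0), (-1, 0), (-1, -1), (-2, -1), (-3, -1), (-3, 0), (-3, 1)])

Answer: (0,0) (-1,0) (-1,-1) (-2,-1) (-3,-1) (-3,0) (-3,1)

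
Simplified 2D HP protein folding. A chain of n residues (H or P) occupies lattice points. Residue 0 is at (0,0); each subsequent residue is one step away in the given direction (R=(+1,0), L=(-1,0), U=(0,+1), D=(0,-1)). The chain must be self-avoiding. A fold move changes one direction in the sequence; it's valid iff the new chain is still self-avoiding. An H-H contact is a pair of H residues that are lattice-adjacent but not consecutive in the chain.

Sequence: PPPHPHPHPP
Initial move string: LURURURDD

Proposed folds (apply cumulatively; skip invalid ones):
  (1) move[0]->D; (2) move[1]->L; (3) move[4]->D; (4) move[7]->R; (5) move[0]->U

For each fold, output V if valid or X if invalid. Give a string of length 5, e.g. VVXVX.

Answer: XXXVV

Derivation:
Initial: LURURURDD -> [(0, 0), (-1, 0), (-1, 1), (0, 1), (0, 2), (1, 2), (1, 3), (2, 3), (2, 2), (2, 1)]
Fold 1: move[0]->D => DURURURDD INVALID (collision), skipped
Fold 2: move[1]->L => LLRURURDD INVALID (collision), skipped
Fold 3: move[4]->D => LURUDURDD INVALID (collision), skipped
Fold 4: move[7]->R => LURURURRD VALID
Fold 5: move[0]->U => UURURURRD VALID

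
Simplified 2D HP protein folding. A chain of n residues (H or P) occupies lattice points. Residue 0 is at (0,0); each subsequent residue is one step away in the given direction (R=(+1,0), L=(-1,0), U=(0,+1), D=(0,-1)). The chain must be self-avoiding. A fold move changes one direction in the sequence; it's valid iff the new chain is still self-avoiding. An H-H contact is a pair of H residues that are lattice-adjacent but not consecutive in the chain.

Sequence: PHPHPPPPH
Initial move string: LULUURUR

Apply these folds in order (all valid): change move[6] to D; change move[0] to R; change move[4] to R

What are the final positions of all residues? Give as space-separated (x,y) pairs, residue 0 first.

Answer: (0,0) (1,0) (1,1) (0,1) (0,2) (1,2) (2,2) (2,1) (3,1)

Derivation:
Initial moves: LULUURUR
Fold: move[6]->D => LULUURDR (positions: [(0, 0), (-1, 0), (-1, 1), (-2, 1), (-2, 2), (-2, 3), (-1, 3), (-1, 2), (0, 2)])
Fold: move[0]->R => RULUURDR (positions: [(0, 0), (1, 0), (1, 1), (0, 1), (0, 2), (0, 3), (1, 3), (1, 2), (2, 2)])
Fold: move[4]->R => RULURRDR (positions: [(0, 0), (1, 0), (1, 1), (0, 1), (0, 2), (1, 2), (2, 2), (2, 1), (3, 1)])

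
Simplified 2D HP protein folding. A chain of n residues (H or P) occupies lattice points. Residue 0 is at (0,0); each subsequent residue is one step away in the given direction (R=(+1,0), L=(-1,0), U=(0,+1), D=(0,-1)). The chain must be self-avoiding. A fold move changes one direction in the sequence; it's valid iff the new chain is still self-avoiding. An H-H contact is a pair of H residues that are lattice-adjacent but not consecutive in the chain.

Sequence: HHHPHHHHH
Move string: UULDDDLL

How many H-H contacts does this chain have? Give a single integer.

Positions: [(0, 0), (0, 1), (0, 2), (-1, 2), (-1, 1), (-1, 0), (-1, -1), (-2, -1), (-3, -1)]
H-H contact: residue 0 @(0,0) - residue 5 @(-1, 0)
H-H contact: residue 1 @(0,1) - residue 4 @(-1, 1)

Answer: 2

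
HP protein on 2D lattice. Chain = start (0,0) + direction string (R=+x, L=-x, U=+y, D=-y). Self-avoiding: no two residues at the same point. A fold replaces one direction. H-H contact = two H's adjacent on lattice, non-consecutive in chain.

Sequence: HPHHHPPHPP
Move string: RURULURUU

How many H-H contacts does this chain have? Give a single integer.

Answer: 1

Derivation:
Positions: [(0, 0), (1, 0), (1, 1), (2, 1), (2, 2), (1, 2), (1, 3), (2, 3), (2, 4), (2, 5)]
H-H contact: residue 4 @(2,2) - residue 7 @(2, 3)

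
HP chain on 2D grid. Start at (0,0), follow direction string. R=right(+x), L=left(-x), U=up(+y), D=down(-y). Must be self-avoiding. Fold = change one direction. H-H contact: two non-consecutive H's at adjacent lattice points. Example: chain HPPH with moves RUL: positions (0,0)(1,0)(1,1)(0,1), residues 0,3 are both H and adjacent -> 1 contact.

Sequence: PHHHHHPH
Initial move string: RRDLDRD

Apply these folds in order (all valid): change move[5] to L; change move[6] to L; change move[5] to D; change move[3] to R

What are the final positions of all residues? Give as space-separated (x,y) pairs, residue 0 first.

Answer: (0,0) (1,0) (2,0) (2,-1) (3,-1) (3,-2) (3,-3) (2,-3)

Derivation:
Initial moves: RRDLDRD
Fold: move[5]->L => RRDLDLD (positions: [(0, 0), (1, 0), (2, 0), (2, -1), (1, -1), (1, -2), (0, -2), (0, -3)])
Fold: move[6]->L => RRDLDLL (positions: [(0, 0), (1, 0), (2, 0), (2, -1), (1, -1), (1, -2), (0, -2), (-1, -2)])
Fold: move[5]->D => RRDLDDL (positions: [(0, 0), (1, 0), (2, 0), (2, -1), (1, -1), (1, -2), (1, -3), (0, -3)])
Fold: move[3]->R => RRDRDDL (positions: [(0, 0), (1, 0), (2, 0), (2, -1), (3, -1), (3, -2), (3, -3), (2, -3)])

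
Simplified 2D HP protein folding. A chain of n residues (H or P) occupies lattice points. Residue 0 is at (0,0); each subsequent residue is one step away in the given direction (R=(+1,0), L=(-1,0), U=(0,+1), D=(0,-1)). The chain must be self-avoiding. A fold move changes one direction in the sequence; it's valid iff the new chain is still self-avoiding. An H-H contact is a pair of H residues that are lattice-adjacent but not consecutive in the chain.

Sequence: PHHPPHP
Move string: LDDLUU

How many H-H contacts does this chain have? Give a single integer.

Answer: 1

Derivation:
Positions: [(0, 0), (-1, 0), (-1, -1), (-1, -2), (-2, -2), (-2, -1), (-2, 0)]
H-H contact: residue 2 @(-1,-1) - residue 5 @(-2, -1)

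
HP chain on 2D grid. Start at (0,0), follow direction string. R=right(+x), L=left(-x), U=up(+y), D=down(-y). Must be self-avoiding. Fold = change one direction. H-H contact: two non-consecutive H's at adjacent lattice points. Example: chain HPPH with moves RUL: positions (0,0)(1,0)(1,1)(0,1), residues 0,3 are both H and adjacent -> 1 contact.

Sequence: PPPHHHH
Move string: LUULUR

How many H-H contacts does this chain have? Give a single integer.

Answer: 1

Derivation:
Positions: [(0, 0), (-1, 0), (-1, 1), (-1, 2), (-2, 2), (-2, 3), (-1, 3)]
H-H contact: residue 3 @(-1,2) - residue 6 @(-1, 3)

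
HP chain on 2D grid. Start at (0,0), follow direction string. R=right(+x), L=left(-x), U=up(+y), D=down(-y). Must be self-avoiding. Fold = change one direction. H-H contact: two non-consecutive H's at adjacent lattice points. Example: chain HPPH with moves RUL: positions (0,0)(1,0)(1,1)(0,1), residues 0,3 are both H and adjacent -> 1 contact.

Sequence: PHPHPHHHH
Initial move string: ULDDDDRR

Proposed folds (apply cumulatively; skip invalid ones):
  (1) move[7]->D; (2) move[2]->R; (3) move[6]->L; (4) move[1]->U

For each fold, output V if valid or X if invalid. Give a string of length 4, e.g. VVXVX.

Answer: VXVX

Derivation:
Initial: ULDDDDRR -> [(0, 0), (0, 1), (-1, 1), (-1, 0), (-1, -1), (-1, -2), (-1, -3), (0, -3), (1, -3)]
Fold 1: move[7]->D => ULDDDDRD VALID
Fold 2: move[2]->R => ULRDDDRD INVALID (collision), skipped
Fold 3: move[6]->L => ULDDDDLD VALID
Fold 4: move[1]->U => UUDDDDLD INVALID (collision), skipped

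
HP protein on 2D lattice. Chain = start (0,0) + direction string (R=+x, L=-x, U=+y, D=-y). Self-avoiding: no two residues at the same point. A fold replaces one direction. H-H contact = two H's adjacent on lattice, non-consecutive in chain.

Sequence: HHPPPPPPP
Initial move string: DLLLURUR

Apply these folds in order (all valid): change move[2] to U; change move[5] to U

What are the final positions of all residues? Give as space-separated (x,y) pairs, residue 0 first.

Initial moves: DLLLURUR
Fold: move[2]->U => DLULURUR (positions: [(0, 0), (0, -1), (-1, -1), (-1, 0), (-2, 0), (-2, 1), (-1, 1), (-1, 2), (0, 2)])
Fold: move[5]->U => DLULUUUR (positions: [(0, 0), (0, -1), (-1, -1), (-1, 0), (-2, 0), (-2, 1), (-2, 2), (-2, 3), (-1, 3)])

Answer: (0,0) (0,-1) (-1,-1) (-1,0) (-2,0) (-2,1) (-2,2) (-2,3) (-1,3)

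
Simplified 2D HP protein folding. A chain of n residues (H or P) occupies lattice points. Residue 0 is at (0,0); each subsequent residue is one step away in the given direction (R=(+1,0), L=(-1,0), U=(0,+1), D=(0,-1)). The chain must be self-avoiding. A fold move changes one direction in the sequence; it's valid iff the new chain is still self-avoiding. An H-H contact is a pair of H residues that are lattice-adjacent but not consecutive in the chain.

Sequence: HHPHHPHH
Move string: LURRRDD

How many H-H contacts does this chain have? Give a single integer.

Positions: [(0, 0), (-1, 0), (-1, 1), (0, 1), (1, 1), (2, 1), (2, 0), (2, -1)]
H-H contact: residue 0 @(0,0) - residue 3 @(0, 1)

Answer: 1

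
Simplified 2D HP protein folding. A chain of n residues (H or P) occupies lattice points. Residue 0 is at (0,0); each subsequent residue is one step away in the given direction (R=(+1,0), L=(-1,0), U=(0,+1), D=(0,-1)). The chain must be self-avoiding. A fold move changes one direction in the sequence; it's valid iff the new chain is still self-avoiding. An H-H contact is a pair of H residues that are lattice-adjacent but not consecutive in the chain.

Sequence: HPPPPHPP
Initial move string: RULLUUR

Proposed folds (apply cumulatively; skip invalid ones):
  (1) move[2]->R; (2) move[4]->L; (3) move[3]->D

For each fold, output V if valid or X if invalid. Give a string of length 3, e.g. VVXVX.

Initial: RULLUUR -> [(0, 0), (1, 0), (1, 1), (0, 1), (-1, 1), (-1, 2), (-1, 3), (0, 3)]
Fold 1: move[2]->R => RURLUUR INVALID (collision), skipped
Fold 2: move[4]->L => RULLLUR VALID
Fold 3: move[3]->D => RULDLUR INVALID (collision), skipped

Answer: XVX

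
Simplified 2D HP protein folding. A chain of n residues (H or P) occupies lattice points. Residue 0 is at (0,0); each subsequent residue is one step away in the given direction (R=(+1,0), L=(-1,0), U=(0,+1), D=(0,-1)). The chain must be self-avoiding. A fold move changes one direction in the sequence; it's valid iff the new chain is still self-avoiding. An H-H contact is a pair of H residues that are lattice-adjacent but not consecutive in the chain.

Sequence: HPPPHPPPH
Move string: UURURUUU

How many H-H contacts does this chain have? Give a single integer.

Answer: 0

Derivation:
Positions: [(0, 0), (0, 1), (0, 2), (1, 2), (1, 3), (2, 3), (2, 4), (2, 5), (2, 6)]
No H-H contacts found.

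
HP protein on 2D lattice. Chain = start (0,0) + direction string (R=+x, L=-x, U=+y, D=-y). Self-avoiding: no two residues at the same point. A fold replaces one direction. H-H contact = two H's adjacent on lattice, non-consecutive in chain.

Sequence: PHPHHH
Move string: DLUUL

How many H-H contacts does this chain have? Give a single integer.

Answer: 0

Derivation:
Positions: [(0, 0), (0, -1), (-1, -1), (-1, 0), (-1, 1), (-2, 1)]
No H-H contacts found.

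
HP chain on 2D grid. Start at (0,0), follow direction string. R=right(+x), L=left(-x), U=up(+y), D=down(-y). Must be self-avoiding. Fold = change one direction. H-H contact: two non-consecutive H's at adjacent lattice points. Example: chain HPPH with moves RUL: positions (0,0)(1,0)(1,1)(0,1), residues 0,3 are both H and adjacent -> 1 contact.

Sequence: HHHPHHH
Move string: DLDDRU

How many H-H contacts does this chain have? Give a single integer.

Answer: 1

Derivation:
Positions: [(0, 0), (0, -1), (-1, -1), (-1, -2), (-1, -3), (0, -3), (0, -2)]
H-H contact: residue 1 @(0,-1) - residue 6 @(0, -2)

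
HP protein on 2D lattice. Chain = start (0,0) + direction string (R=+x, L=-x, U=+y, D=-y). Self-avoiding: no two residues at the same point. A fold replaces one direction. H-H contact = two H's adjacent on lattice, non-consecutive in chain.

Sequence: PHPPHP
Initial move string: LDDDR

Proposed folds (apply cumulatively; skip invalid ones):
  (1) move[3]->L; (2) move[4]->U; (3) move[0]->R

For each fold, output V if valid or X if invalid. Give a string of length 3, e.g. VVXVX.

Answer: XXV

Derivation:
Initial: LDDDR -> [(0, 0), (-1, 0), (-1, -1), (-1, -2), (-1, -3), (0, -3)]
Fold 1: move[3]->L => LDDLR INVALID (collision), skipped
Fold 2: move[4]->U => LDDDU INVALID (collision), skipped
Fold 3: move[0]->R => RDDDR VALID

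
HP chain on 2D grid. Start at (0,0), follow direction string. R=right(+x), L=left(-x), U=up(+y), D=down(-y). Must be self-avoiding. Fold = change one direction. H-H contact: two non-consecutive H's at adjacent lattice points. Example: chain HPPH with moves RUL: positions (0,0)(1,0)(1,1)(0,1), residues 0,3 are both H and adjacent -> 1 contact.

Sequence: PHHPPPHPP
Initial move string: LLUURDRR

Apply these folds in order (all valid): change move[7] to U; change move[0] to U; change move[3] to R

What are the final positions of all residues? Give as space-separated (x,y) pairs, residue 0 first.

Answer: (0,0) (0,1) (-1,1) (-1,2) (0,2) (1,2) (1,1) (2,1) (2,2)

Derivation:
Initial moves: LLUURDRR
Fold: move[7]->U => LLUURDRU (positions: [(0, 0), (-1, 0), (-2, 0), (-2, 1), (-2, 2), (-1, 2), (-1, 1), (0, 1), (0, 2)])
Fold: move[0]->U => ULUURDRU (positions: [(0, 0), (0, 1), (-1, 1), (-1, 2), (-1, 3), (0, 3), (0, 2), (1, 2), (1, 3)])
Fold: move[3]->R => ULURRDRU (positions: [(0, 0), (0, 1), (-1, 1), (-1, 2), (0, 2), (1, 2), (1, 1), (2, 1), (2, 2)])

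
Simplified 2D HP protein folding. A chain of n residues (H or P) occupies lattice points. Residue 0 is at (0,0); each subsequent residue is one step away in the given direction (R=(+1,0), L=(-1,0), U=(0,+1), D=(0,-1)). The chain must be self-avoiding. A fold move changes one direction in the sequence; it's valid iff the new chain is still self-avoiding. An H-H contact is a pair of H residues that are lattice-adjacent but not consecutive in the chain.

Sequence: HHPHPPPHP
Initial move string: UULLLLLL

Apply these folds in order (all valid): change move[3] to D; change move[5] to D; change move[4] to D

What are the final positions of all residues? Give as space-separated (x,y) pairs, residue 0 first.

Answer: (0,0) (0,1) (0,2) (-1,2) (-1,1) (-1,0) (-1,-1) (-2,-1) (-3,-1)

Derivation:
Initial moves: UULLLLLL
Fold: move[3]->D => UULDLLLL (positions: [(0, 0), (0, 1), (0, 2), (-1, 2), (-1, 1), (-2, 1), (-3, 1), (-4, 1), (-5, 1)])
Fold: move[5]->D => UULDLDLL (positions: [(0, 0), (0, 1), (0, 2), (-1, 2), (-1, 1), (-2, 1), (-2, 0), (-3, 0), (-4, 0)])
Fold: move[4]->D => UULDDDLL (positions: [(0, 0), (0, 1), (0, 2), (-1, 2), (-1, 1), (-1, 0), (-1, -1), (-2, -1), (-3, -1)])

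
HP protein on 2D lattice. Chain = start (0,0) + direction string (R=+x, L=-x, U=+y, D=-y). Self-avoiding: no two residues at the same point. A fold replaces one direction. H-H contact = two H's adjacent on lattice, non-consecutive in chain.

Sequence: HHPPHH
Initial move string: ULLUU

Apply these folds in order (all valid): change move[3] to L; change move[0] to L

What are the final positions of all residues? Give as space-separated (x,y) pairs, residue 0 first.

Initial moves: ULLUU
Fold: move[3]->L => ULLLU (positions: [(0, 0), (0, 1), (-1, 1), (-2, 1), (-3, 1), (-3, 2)])
Fold: move[0]->L => LLLLU (positions: [(0, 0), (-1, 0), (-2, 0), (-3, 0), (-4, 0), (-4, 1)])

Answer: (0,0) (-1,0) (-2,0) (-3,0) (-4,0) (-4,1)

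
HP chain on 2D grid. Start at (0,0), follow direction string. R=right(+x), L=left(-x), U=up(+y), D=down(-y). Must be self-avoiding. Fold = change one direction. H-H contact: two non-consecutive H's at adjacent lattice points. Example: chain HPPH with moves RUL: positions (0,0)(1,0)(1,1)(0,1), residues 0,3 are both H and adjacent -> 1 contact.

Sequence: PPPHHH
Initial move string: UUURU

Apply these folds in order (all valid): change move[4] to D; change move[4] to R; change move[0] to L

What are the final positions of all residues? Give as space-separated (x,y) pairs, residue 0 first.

Initial moves: UUURU
Fold: move[4]->D => UUURD (positions: [(0, 0), (0, 1), (0, 2), (0, 3), (1, 3), (1, 2)])
Fold: move[4]->R => UUURR (positions: [(0, 0), (0, 1), (0, 2), (0, 3), (1, 3), (2, 3)])
Fold: move[0]->L => LUURR (positions: [(0, 0), (-1, 0), (-1, 1), (-1, 2), (0, 2), (1, 2)])

Answer: (0,0) (-1,0) (-1,1) (-1,2) (0,2) (1,2)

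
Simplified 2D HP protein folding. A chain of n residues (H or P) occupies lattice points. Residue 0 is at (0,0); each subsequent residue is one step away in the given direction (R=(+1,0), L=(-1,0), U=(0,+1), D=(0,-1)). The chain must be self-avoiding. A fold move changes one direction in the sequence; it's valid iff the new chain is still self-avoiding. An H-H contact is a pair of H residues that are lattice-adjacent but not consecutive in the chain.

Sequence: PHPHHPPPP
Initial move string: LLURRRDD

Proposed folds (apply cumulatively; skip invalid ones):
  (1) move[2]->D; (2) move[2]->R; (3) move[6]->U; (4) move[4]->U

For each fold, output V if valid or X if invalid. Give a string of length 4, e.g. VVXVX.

Answer: VXXX

Derivation:
Initial: LLURRRDD -> [(0, 0), (-1, 0), (-2, 0), (-2, 1), (-1, 1), (0, 1), (1, 1), (1, 0), (1, -1)]
Fold 1: move[2]->D => LLDRRRDD VALID
Fold 2: move[2]->R => LLRRRRDD INVALID (collision), skipped
Fold 3: move[6]->U => LLDRRRUD INVALID (collision), skipped
Fold 4: move[4]->U => LLDRURDD INVALID (collision), skipped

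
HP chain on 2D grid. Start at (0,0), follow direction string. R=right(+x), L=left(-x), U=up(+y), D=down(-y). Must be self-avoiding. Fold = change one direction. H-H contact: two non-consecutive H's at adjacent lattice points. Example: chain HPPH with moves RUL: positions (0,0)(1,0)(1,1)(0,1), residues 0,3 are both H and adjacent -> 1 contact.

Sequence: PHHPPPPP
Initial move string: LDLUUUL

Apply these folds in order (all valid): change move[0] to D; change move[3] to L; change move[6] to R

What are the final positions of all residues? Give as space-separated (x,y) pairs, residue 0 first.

Initial moves: LDLUUUL
Fold: move[0]->D => DDLUUUL (positions: [(0, 0), (0, -1), (0, -2), (-1, -2), (-1, -1), (-1, 0), (-1, 1), (-2, 1)])
Fold: move[3]->L => DDLLUUL (positions: [(0, 0), (0, -1), (0, -2), (-1, -2), (-2, -2), (-2, -1), (-2, 0), (-3, 0)])
Fold: move[6]->R => DDLLUUR (positions: [(0, 0), (0, -1), (0, -2), (-1, -2), (-2, -2), (-2, -1), (-2, 0), (-1, 0)])

Answer: (0,0) (0,-1) (0,-2) (-1,-2) (-2,-2) (-2,-1) (-2,0) (-1,0)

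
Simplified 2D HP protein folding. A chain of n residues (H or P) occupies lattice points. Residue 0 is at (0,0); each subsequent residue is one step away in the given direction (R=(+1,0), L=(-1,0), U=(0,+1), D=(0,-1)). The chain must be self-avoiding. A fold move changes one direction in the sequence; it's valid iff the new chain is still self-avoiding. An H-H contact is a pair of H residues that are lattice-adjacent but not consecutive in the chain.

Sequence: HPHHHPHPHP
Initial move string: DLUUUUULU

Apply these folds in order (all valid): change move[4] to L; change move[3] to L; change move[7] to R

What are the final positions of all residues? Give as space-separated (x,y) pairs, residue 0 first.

Answer: (0,0) (0,-1) (-1,-1) (-1,0) (-2,0) (-3,0) (-3,1) (-3,2) (-2,2) (-2,3)

Derivation:
Initial moves: DLUUUUULU
Fold: move[4]->L => DLUULUULU (positions: [(0, 0), (0, -1), (-1, -1), (-1, 0), (-1, 1), (-2, 1), (-2, 2), (-2, 3), (-3, 3), (-3, 4)])
Fold: move[3]->L => DLULLUULU (positions: [(0, 0), (0, -1), (-1, -1), (-1, 0), (-2, 0), (-3, 0), (-3, 1), (-3, 2), (-4, 2), (-4, 3)])
Fold: move[7]->R => DLULLUURU (positions: [(0, 0), (0, -1), (-1, -1), (-1, 0), (-2, 0), (-3, 0), (-3, 1), (-3, 2), (-2, 2), (-2, 3)])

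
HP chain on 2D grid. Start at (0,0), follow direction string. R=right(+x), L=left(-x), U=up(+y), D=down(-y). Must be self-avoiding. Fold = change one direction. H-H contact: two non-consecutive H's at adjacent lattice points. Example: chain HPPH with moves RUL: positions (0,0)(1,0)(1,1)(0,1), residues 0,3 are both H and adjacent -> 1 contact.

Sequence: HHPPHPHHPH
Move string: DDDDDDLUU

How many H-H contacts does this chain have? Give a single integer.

Answer: 1

Derivation:
Positions: [(0, 0), (0, -1), (0, -2), (0, -3), (0, -4), (0, -5), (0, -6), (-1, -6), (-1, -5), (-1, -4)]
H-H contact: residue 4 @(0,-4) - residue 9 @(-1, -4)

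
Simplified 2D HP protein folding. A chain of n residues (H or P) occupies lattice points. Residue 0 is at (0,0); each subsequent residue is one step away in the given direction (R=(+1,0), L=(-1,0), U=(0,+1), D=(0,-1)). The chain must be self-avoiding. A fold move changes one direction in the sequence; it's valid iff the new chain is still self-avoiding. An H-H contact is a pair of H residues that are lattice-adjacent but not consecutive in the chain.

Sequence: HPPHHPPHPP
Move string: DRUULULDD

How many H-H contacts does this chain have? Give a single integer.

Positions: [(0, 0), (0, -1), (1, -1), (1, 0), (1, 1), (0, 1), (0, 2), (-1, 2), (-1, 1), (-1, 0)]
H-H contact: residue 0 @(0,0) - residue 3 @(1, 0)

Answer: 1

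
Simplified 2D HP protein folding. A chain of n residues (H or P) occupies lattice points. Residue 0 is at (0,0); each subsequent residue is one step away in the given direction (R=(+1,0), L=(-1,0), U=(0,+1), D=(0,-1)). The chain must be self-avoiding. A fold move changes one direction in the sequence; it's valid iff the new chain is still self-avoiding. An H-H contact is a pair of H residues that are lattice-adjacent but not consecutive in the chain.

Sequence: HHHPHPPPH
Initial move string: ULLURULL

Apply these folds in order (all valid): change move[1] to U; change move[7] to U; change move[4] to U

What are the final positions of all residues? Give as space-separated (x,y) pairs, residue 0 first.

Initial moves: ULLURULL
Fold: move[1]->U => UULURULL (positions: [(0, 0), (0, 1), (0, 2), (-1, 2), (-1, 3), (0, 3), (0, 4), (-1, 4), (-2, 4)])
Fold: move[7]->U => UULURULU (positions: [(0, 0), (0, 1), (0, 2), (-1, 2), (-1, 3), (0, 3), (0, 4), (-1, 4), (-1, 5)])
Fold: move[4]->U => UULUUULU (positions: [(0, 0), (0, 1), (0, 2), (-1, 2), (-1, 3), (-1, 4), (-1, 5), (-2, 5), (-2, 6)])

Answer: (0,0) (0,1) (0,2) (-1,2) (-1,3) (-1,4) (-1,5) (-2,5) (-2,6)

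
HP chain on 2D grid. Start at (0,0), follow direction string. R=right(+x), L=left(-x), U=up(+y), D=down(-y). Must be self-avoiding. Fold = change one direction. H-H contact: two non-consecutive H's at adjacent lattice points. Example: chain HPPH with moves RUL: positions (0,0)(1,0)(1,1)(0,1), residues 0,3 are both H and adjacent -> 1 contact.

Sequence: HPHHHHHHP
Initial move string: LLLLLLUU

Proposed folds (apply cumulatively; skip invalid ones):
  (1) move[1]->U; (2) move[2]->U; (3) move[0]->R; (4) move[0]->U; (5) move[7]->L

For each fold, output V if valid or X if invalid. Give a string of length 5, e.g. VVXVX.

Answer: VVVVV

Derivation:
Initial: LLLLLLUU -> [(0, 0), (-1, 0), (-2, 0), (-3, 0), (-4, 0), (-5, 0), (-6, 0), (-6, 1), (-6, 2)]
Fold 1: move[1]->U => LULLLLUU VALID
Fold 2: move[2]->U => LUULLLUU VALID
Fold 3: move[0]->R => RUULLLUU VALID
Fold 4: move[0]->U => UUULLLUU VALID
Fold 5: move[7]->L => UUULLLUL VALID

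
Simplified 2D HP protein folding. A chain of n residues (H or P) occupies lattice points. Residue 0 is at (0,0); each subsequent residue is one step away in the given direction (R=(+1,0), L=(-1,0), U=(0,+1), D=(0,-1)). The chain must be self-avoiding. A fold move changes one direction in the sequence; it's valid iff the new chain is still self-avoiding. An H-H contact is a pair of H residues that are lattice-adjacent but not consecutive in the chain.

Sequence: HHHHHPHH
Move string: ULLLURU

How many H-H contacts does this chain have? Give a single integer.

Positions: [(0, 0), (0, 1), (-1, 1), (-2, 1), (-3, 1), (-3, 2), (-2, 2), (-2, 3)]
H-H contact: residue 3 @(-2,1) - residue 6 @(-2, 2)

Answer: 1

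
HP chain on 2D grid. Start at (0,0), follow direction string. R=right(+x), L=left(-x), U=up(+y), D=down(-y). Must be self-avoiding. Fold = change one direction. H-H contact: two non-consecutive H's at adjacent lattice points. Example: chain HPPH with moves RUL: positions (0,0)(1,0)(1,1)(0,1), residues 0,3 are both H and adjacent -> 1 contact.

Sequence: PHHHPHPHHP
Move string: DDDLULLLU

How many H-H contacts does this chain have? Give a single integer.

Positions: [(0, 0), (0, -1), (0, -2), (0, -3), (-1, -3), (-1, -2), (-2, -2), (-3, -2), (-4, -2), (-4, -1)]
H-H contact: residue 2 @(0,-2) - residue 5 @(-1, -2)

Answer: 1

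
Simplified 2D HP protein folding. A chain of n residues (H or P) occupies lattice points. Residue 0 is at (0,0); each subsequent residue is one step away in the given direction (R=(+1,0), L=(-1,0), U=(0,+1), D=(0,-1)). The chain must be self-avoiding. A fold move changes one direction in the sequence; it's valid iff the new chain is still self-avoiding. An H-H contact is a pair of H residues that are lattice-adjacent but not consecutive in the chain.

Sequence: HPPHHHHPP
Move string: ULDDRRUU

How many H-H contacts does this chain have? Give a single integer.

Answer: 2

Derivation:
Positions: [(0, 0), (0, 1), (-1, 1), (-1, 0), (-1, -1), (0, -1), (1, -1), (1, 0), (1, 1)]
H-H contact: residue 0 @(0,0) - residue 3 @(-1, 0)
H-H contact: residue 0 @(0,0) - residue 5 @(0, -1)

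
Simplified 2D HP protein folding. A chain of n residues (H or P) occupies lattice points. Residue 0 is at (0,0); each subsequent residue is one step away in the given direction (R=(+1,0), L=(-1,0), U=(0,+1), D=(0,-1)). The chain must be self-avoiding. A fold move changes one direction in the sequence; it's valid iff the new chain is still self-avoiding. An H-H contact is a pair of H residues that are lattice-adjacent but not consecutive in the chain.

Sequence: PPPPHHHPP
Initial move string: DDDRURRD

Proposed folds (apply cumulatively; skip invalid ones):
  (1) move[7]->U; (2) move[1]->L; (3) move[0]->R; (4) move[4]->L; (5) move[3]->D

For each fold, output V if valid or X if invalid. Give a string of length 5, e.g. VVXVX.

Answer: VXVXX

Derivation:
Initial: DDDRURRD -> [(0, 0), (0, -1), (0, -2), (0, -3), (1, -3), (1, -2), (2, -2), (3, -2), (3, -3)]
Fold 1: move[7]->U => DDDRURRU VALID
Fold 2: move[1]->L => DLDRURRU INVALID (collision), skipped
Fold 3: move[0]->R => RDDRURRU VALID
Fold 4: move[4]->L => RDDRLRRU INVALID (collision), skipped
Fold 5: move[3]->D => RDDDURRU INVALID (collision), skipped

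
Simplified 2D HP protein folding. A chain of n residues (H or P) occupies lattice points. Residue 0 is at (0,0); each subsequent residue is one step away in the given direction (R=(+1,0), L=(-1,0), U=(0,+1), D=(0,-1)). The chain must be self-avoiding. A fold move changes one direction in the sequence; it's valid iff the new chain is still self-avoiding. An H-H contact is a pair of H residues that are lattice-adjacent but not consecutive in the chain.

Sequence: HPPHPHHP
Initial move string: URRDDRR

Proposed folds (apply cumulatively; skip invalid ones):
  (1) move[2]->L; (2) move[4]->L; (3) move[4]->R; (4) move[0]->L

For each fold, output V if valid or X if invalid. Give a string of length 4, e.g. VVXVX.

Answer: XXVX

Derivation:
Initial: URRDDRR -> [(0, 0), (0, 1), (1, 1), (2, 1), (2, 0), (2, -1), (3, -1), (4, -1)]
Fold 1: move[2]->L => URLDDRR INVALID (collision), skipped
Fold 2: move[4]->L => URRDLRR INVALID (collision), skipped
Fold 3: move[4]->R => URRDRRR VALID
Fold 4: move[0]->L => LRRDRRR INVALID (collision), skipped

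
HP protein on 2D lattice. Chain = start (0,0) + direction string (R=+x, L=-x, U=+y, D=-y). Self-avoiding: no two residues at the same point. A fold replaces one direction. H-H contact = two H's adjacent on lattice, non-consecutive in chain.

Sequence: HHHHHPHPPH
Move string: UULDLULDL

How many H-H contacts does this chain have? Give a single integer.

Answer: 2

Derivation:
Positions: [(0, 0), (0, 1), (0, 2), (-1, 2), (-1, 1), (-2, 1), (-2, 2), (-3, 2), (-3, 1), (-4, 1)]
H-H contact: residue 1 @(0,1) - residue 4 @(-1, 1)
H-H contact: residue 3 @(-1,2) - residue 6 @(-2, 2)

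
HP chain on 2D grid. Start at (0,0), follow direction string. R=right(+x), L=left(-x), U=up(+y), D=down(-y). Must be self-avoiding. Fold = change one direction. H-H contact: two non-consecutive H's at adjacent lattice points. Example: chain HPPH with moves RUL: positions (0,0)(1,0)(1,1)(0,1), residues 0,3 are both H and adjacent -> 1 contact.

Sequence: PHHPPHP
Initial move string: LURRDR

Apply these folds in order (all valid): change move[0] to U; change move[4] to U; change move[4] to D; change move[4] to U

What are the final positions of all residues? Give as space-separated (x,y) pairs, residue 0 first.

Initial moves: LURRDR
Fold: move[0]->U => UURRDR (positions: [(0, 0), (0, 1), (0, 2), (1, 2), (2, 2), (2, 1), (3, 1)])
Fold: move[4]->U => UURRUR (positions: [(0, 0), (0, 1), (0, 2), (1, 2), (2, 2), (2, 3), (3, 3)])
Fold: move[4]->D => UURRDR (positions: [(0, 0), (0, 1), (0, 2), (1, 2), (2, 2), (2, 1), (3, 1)])
Fold: move[4]->U => UURRUR (positions: [(0, 0), (0, 1), (0, 2), (1, 2), (2, 2), (2, 3), (3, 3)])

Answer: (0,0) (0,1) (0,2) (1,2) (2,2) (2,3) (3,3)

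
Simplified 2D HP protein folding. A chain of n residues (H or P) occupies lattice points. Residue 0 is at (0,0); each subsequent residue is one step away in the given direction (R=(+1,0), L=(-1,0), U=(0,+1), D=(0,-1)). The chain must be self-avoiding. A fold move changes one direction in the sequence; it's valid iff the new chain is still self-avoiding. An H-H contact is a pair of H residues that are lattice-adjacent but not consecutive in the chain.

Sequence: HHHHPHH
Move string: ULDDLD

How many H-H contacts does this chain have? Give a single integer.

Answer: 1

Derivation:
Positions: [(0, 0), (0, 1), (-1, 1), (-1, 0), (-1, -1), (-2, -1), (-2, -2)]
H-H contact: residue 0 @(0,0) - residue 3 @(-1, 0)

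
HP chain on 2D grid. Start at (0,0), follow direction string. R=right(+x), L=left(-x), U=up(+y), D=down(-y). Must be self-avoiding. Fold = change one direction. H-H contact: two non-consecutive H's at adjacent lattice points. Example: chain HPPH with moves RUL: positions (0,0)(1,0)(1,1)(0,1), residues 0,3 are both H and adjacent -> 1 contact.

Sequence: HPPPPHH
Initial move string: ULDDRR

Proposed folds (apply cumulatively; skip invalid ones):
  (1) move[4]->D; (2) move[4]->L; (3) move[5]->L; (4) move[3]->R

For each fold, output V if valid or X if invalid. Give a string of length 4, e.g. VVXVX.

Initial: ULDDRR -> [(0, 0), (0, 1), (-1, 1), (-1, 0), (-1, -1), (0, -1), (1, -1)]
Fold 1: move[4]->D => ULDDDR VALID
Fold 2: move[4]->L => ULDDLR INVALID (collision), skipped
Fold 3: move[5]->L => ULDDDL VALID
Fold 4: move[3]->R => ULDRDL INVALID (collision), skipped

Answer: VXVX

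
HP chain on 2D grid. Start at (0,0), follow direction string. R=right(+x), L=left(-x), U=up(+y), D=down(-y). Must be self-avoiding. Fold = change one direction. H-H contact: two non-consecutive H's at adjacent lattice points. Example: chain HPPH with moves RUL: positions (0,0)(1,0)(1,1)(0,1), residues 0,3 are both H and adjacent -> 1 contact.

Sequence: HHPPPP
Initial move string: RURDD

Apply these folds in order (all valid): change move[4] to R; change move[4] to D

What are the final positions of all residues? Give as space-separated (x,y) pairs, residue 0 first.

Answer: (0,0) (1,0) (1,1) (2,1) (2,0) (2,-1)

Derivation:
Initial moves: RURDD
Fold: move[4]->R => RURDR (positions: [(0, 0), (1, 0), (1, 1), (2, 1), (2, 0), (3, 0)])
Fold: move[4]->D => RURDD (positions: [(0, 0), (1, 0), (1, 1), (2, 1), (2, 0), (2, -1)])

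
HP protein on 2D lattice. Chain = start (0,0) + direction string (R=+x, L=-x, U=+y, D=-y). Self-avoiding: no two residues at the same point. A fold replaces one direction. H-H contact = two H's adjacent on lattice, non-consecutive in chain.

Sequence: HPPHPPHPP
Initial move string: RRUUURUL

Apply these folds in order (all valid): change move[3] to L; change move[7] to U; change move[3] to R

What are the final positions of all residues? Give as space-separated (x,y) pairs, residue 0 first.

Answer: (0,0) (1,0) (2,0) (2,1) (3,1) (3,2) (4,2) (4,3) (4,4)

Derivation:
Initial moves: RRUUURUL
Fold: move[3]->L => RRULURUL (positions: [(0, 0), (1, 0), (2, 0), (2, 1), (1, 1), (1, 2), (2, 2), (2, 3), (1, 3)])
Fold: move[7]->U => RRULURUU (positions: [(0, 0), (1, 0), (2, 0), (2, 1), (1, 1), (1, 2), (2, 2), (2, 3), (2, 4)])
Fold: move[3]->R => RRURURUU (positions: [(0, 0), (1, 0), (2, 0), (2, 1), (3, 1), (3, 2), (4, 2), (4, 3), (4, 4)])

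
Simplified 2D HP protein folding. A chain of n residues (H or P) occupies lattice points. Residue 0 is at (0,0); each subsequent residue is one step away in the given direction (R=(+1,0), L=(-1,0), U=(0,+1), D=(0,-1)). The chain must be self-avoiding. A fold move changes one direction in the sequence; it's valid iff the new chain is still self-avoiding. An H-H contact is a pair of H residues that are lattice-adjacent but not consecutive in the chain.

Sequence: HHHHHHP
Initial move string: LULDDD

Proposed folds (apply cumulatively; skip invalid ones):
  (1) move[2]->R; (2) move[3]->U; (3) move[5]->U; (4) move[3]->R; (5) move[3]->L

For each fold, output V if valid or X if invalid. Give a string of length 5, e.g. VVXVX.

Initial: LULDDD -> [(0, 0), (-1, 0), (-1, 1), (-2, 1), (-2, 0), (-2, -1), (-2, -2)]
Fold 1: move[2]->R => LURDDD INVALID (collision), skipped
Fold 2: move[3]->U => LULUDD INVALID (collision), skipped
Fold 3: move[5]->U => LULDDU INVALID (collision), skipped
Fold 4: move[3]->R => LULRDD INVALID (collision), skipped
Fold 5: move[3]->L => LULLDD VALID

Answer: XXXXV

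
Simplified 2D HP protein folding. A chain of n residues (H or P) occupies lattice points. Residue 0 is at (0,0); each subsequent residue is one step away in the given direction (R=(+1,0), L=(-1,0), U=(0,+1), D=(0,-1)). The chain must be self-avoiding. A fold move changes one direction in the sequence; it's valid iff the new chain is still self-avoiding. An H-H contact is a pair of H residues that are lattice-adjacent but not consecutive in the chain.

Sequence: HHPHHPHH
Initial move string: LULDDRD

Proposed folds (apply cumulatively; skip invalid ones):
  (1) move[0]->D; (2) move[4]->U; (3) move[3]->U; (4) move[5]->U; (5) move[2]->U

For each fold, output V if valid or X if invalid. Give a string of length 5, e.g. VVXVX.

Initial: LULDDRD -> [(0, 0), (-1, 0), (-1, 1), (-2, 1), (-2, 0), (-2, -1), (-1, -1), (-1, -2)]
Fold 1: move[0]->D => DULDDRD INVALID (collision), skipped
Fold 2: move[4]->U => LULDURD INVALID (collision), skipped
Fold 3: move[3]->U => LULUDRD INVALID (collision), skipped
Fold 4: move[5]->U => LULDDUD INVALID (collision), skipped
Fold 5: move[2]->U => LUUDDRD INVALID (collision), skipped

Answer: XXXXX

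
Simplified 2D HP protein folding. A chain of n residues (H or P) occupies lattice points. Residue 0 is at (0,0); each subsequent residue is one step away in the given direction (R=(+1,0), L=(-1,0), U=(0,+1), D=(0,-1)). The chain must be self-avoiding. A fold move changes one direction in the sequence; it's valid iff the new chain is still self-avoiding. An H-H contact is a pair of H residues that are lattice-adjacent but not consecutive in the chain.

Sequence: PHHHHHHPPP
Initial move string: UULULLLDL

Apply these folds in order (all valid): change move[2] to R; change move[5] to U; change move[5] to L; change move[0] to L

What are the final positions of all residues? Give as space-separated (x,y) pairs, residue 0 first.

Initial moves: UULULLLDL
Fold: move[2]->R => UURULLLDL (positions: [(0, 0), (0, 1), (0, 2), (1, 2), (1, 3), (0, 3), (-1, 3), (-2, 3), (-2, 2), (-3, 2)])
Fold: move[5]->U => UURULULDL (positions: [(0, 0), (0, 1), (0, 2), (1, 2), (1, 3), (0, 3), (0, 4), (-1, 4), (-1, 3), (-2, 3)])
Fold: move[5]->L => UURULLLDL (positions: [(0, 0), (0, 1), (0, 2), (1, 2), (1, 3), (0, 3), (-1, 3), (-2, 3), (-2, 2), (-3, 2)])
Fold: move[0]->L => LURULLLDL (positions: [(0, 0), (-1, 0), (-1, 1), (0, 1), (0, 2), (-1, 2), (-2, 2), (-3, 2), (-3, 1), (-4, 1)])

Answer: (0,0) (-1,0) (-1,1) (0,1) (0,2) (-1,2) (-2,2) (-3,2) (-3,1) (-4,1)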